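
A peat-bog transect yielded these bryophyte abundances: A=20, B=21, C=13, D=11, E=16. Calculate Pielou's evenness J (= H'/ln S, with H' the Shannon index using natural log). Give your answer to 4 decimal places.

Total N = 20+21+13+11+16 = 81, so the proportions are 0.246914, 0.259259, 0.160494, 0.135802, 0.197531 (working shown to 6 dp, full precision carried).
H' = −Σ pᵢ ln pᵢ = −((-0.345362) + (-0.349981) + (-0.293623) + (-0.271137) + (-0.320367)) = 1.580471.
With S = 5 species, ln S = 1.609438, so J = 1.580471/1.609438 = 0.982002, i.e. 0.9820 to 4 decimal places.

0.9820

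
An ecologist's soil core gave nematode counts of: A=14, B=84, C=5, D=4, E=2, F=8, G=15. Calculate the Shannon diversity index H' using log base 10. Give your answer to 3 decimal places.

0.537

Total N = 14+84+5+4+2+8+15 = 132, so the proportions are 0.10606, 0.63636, 0.03788, 0.0303, 0.01515, 0.06061, 0.11364 (working shown to 5 dp, full precision carried).
Each pᵢ log₁₀ pᵢ term: 0.10606×(-0.97445)=-0.10335, 0.63636×(-0.19629)=-0.12491, 0.03788×(-1.42160)=-0.05385, 0.0303×(-1.51851)=-0.04602, 0.01515×(-1.81954)=-0.02757, 0.06061×(-1.21748)=-0.07379, 0.11364×(-0.94448)=-0.10733.
Sum = -0.53681, so H' = 0.537.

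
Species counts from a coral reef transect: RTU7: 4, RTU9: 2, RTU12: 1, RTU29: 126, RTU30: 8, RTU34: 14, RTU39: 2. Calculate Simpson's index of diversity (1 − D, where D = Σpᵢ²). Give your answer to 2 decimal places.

Total N = 4+2+1+126+8+14+2 = 157, so the proportions are 0.0255, 0.0127, 0.0064, 0.8025, 0.051, 0.0892, 0.0127 (working shown to 4 dp, full precision carried).
D = 0.0255² + 0.0127² + 0.0064² + 0.8025² + 0.051² + 0.0892² + 0.0127² = 0.0006 + 0.0002 + 0.0000 + 0.6441 + 0.0026 + 0.0080 + 0.0002 = 0.6556.
So 1 − D = 0.3444, i.e. 0.34 to 2 decimal places.

0.34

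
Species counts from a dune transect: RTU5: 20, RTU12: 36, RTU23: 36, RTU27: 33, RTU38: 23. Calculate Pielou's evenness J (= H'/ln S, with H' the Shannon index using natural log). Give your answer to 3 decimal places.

0.983

Total N = 20+36+36+33+23 = 148, so the proportions are 0.13514, 0.24324, 0.24324, 0.22297, 0.15541 (working shown to 5 dp, full precision carried).
H' = −Σ pᵢ ln pᵢ = −((-0.27047) + (-0.34387) + (-0.34387) + (-0.33462) + (-0.28932)) = 1.58215.
With S = 5 species, ln S = 1.60944, so J = 1.58215/1.60944 = 0.98305, i.e. 0.983 to 3 decimal places.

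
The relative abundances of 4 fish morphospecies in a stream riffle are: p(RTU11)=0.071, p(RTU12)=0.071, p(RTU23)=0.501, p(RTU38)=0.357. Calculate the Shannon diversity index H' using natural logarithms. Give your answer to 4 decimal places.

Each pᵢ ln pᵢ term (working shown to 6 dp, full precision carried): 0.071×(-2.645075)=-0.187800, 0.071×(-2.645075)=-0.187800, 0.501×(-0.691149)=-0.346266, 0.357×(-1.030019)=-0.367717.
Sum = -1.089583, so H' = 1.0896.

1.0896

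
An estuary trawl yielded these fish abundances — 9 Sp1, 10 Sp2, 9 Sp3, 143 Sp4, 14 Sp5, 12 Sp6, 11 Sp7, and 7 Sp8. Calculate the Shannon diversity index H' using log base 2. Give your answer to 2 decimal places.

1.85

Total N = 9+10+9+143+14+12+11+7 = 215, so the proportions are 0.0419, 0.0465, 0.0419, 0.6651, 0.0651, 0.0558, 0.0512, 0.0326 (working shown to 4 dp, full precision carried).
Each pᵢ log₂ pᵢ term: 0.0419×(-4.5783)=-0.1916, 0.0465×(-4.4263)=-0.2059, 0.0419×(-4.5783)=-0.1916, 0.6651×(-0.5883)=-0.3913, 0.0651×(-3.9408)=-0.2566, 0.0558×(-4.1632)=-0.2324, 0.0512×(-4.2888)=-0.2194, 0.0326×(-4.9408)=-0.1609.
Sum = -1.8497, so H' = 1.85.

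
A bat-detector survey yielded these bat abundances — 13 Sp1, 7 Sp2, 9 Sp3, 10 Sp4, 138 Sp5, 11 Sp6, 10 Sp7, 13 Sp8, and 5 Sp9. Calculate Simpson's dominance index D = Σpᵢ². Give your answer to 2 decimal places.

0.43

Total N = 13+7+9+10+138+11+10+13+5 = 216, so the proportions are 0.0602, 0.0324, 0.0417, 0.0463, 0.6389, 0.0509, 0.0463, 0.0602, 0.0231 (working shown to 4 dp, full precision carried).
D = 0.0602² + 0.0324² + 0.0417² + 0.0463² + 0.6389² + 0.0509² + 0.0463² + 0.0602² + 0.0231² = 0.0036 + 0.0011 + 0.0017 + 0.0021 + 0.4082 + 0.0026 + 0.0021 + 0.0036 + 0.0005 = 0.4256.
To 2 decimal places, D = 0.43.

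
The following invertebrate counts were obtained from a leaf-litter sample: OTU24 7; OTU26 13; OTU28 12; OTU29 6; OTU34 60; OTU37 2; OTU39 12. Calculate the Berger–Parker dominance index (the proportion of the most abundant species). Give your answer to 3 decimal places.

Total N = 7+13+12+6+60+2+12 = 112, so the proportions are 0.0625, 0.11607, 0.10714, 0.05357, 0.53571, 0.01786, 0.10714 (working shown to 5 dp, full precision carried).
The largest proportion is 0.53571, i.e. d = 0.536 to 3 decimal places.

0.536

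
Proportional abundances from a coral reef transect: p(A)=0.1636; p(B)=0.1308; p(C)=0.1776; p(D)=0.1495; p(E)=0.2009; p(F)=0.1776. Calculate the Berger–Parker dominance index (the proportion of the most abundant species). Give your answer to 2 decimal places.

The largest proportion is 0.2009, i.e. d = 0.20 to 2 decimal places.

0.20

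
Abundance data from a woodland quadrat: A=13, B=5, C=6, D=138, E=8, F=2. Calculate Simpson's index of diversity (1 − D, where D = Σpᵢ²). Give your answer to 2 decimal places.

Total N = 13+5+6+138+8+2 = 172, so the proportions are 0.0756, 0.0291, 0.0349, 0.8023, 0.0465, 0.0116 (working shown to 4 dp, full precision carried).
D = 0.0756² + 0.0291² + 0.0349² + 0.8023² + 0.0465² + 0.0116² = 0.0057 + 0.0008 + 0.0012 + 0.6437 + 0.0022 + 0.0001 = 0.6538.
So 1 − D = 0.3462, i.e. 0.35 to 2 decimal places.

0.35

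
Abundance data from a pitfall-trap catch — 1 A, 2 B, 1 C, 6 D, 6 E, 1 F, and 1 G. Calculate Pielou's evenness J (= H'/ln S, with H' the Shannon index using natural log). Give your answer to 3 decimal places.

0.832

Total N = 1+2+1+6+6+1+1 = 18, so the proportions are 0.05556, 0.11111, 0.05556, 0.33333, 0.33333, 0.05556, 0.05556 (working shown to 5 dp, full precision carried).
H' = −Σ pᵢ ln pᵢ = −((-0.16058) + (-0.24414) + (-0.16058) + (-0.36620) + (-0.36620) + (-0.16058) + (-0.16058)) = 1.61885.
With S = 7 species, ln S = 1.94591, so J = 1.61885/1.94591 = 0.83192, i.e. 0.832 to 3 decimal places.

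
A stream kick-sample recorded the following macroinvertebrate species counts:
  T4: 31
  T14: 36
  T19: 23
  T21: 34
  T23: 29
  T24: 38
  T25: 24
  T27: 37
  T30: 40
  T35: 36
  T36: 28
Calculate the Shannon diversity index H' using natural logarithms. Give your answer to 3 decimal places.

2.383

Total N = 31+36+23+34+29+38+24+37+40+36+28 = 356, so the proportions are 0.08708, 0.10112, 0.06461, 0.09551, 0.08146, 0.10674, 0.06742, 0.10393, 0.11236, 0.10112, 0.07865 (working shown to 5 dp, full precision carried).
Each pᵢ ln pᵢ term: 0.08708×(-2.44094)=-0.21255, 0.10112×(-2.29141)=-0.23172, 0.06461×(-2.73944)=-0.17699, 0.09551×(-2.34857)=-0.22430, 0.08146×(-2.50763)=-0.20427, 0.10674×(-2.23734)=-0.23882, 0.06742×(-2.69688)=-0.18181, 0.10393×(-2.26401)=-0.23530, 0.11236×(-2.18605)=-0.24562, 0.10112×(-2.29141)=-0.23172, 0.07865×(-2.54273)=-0.19999.
Sum = -2.38309, so H' = 2.383.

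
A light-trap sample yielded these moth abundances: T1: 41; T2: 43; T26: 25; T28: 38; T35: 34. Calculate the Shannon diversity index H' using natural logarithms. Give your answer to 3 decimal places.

Total N = 41+43+25+38+34 = 181, so the proportions are 0.22652, 0.23757, 0.13812, 0.20994, 0.18785 (working shown to 5 dp, full precision carried).
Each pᵢ ln pᵢ term: 0.22652×(-1.48492)=-0.33636, 0.23757×(-1.43730)=-0.34146, 0.13812×(-1.97962)=-0.27343, 0.20994×(-1.56091)=-0.32771, 0.18785×(-1.67214)=-0.31410.
Sum = -1.59306, so H' = 1.593.

1.593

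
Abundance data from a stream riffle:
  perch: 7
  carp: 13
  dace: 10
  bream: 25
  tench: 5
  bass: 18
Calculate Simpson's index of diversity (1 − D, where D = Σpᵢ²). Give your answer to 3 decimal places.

Total N = 7+13+10+25+5+18 = 78, so the proportions are 0.08974, 0.16667, 0.12821, 0.32051, 0.0641, 0.23077 (working shown to 5 dp, full precision carried).
D = 0.08974² + 0.16667² + 0.12821² + 0.32051² + 0.0641² + 0.23077² = 0.00805 + 0.02778 + 0.01644 + 0.10273 + 0.00411 + 0.05325 = 0.21236.
So 1 − D = 0.78764, i.e. 0.788 to 3 decimal places.

0.788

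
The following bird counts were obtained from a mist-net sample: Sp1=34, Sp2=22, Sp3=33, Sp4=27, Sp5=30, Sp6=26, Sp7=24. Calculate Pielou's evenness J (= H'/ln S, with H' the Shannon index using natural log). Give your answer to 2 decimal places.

0.99

Total N = 34+22+33+27+30+26+24 = 196, so the proportions are 0.1735, 0.1122, 0.1684, 0.1378, 0.1531, 0.1327, 0.1224 (working shown to 4 dp, full precision carried).
H' = −Σ pᵢ ln pᵢ = −((-0.3039) + (-0.2455) + (-0.3000) + (-0.2731) + (-0.2873) + (-0.2680) + (-0.2572)) = 1.9348.
With S = 7 species, ln S = 1.9459, so J = 1.9348/1.9459 = 0.9943, i.e. 0.99 to 2 decimal places.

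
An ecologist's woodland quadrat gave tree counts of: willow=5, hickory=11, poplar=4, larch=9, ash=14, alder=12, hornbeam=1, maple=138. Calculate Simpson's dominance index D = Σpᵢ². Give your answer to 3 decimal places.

Total N = 5+11+4+9+14+12+1+138 = 194, so the proportions are 0.02577, 0.0567, 0.02062, 0.04639, 0.07216, 0.06186, 0.00515, 0.71134 (working shown to 5 dp, full precision carried).
D = 0.02577² + 0.0567² + 0.02062² + 0.04639² + 0.07216² + 0.06186² + 0.00515² + 0.71134² = 0.00066 + 0.00322 + 0.00043 + 0.00215 + 0.00521 + 0.00383 + 0.00003 + 0.50600 = 0.52152.
To 3 decimal places, D = 0.522.

0.522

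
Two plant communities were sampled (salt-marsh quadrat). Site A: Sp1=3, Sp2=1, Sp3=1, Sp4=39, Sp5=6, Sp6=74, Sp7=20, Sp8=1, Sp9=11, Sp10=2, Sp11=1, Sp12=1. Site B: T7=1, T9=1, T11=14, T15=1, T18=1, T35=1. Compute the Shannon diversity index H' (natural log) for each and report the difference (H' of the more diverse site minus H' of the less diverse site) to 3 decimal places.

0.556

Site A: N=160, proportions 0.01875, 0.00625, 0.00625, 0.24375, 0.0375, 0.4625, 0.125, 0.00625, 0.06875, 0.0125, 0.00625, 0.00625, giving H' = 1.55577 (working shown to 5 dp, full precision carried).
Site B: N=19, proportions 0.05263, 0.05263, 0.73684, 0.05263, 0.05263, 0.05263, giving H' = 0.99987.
Difference = |1.55577 − 0.99987| = 0.55590, i.e. 0.556 to 3 decimal places.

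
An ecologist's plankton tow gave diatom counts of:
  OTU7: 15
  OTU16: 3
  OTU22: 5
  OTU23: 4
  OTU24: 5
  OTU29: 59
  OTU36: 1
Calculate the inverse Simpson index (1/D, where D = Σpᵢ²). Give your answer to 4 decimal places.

2.2380

Total N = 15+3+5+4+5+59+1 = 92, so the proportions are 0.1630435, 0.0326087, 0.0543478, 0.0434783, 0.0543478, 0.6413043, 0.0108696 (working shown to 7 dp, full precision carried).
D = 0.1630435² + 0.0326087² + 0.0543478² + 0.0434783² + 0.0543478² + 0.6413043² + 0.0108696² = 0.0265832 + 0.0010633 + 0.0029537 + 0.0018904 + 0.0029537 + 0.4112713 + 0.0001181 = 0.4468336.
So 1/D = 2.237969, i.e. 2.2380 to 4 decimal places.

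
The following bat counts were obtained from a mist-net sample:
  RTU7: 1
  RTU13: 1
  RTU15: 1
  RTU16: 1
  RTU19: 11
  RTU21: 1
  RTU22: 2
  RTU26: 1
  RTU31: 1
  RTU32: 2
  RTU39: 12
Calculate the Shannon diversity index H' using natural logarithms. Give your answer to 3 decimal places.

Total N = 1+1+1+1+11+1+2+1+1+2+12 = 34, so the proportions are 0.02941, 0.02941, 0.02941, 0.02941, 0.32353, 0.02941, 0.05882, 0.02941, 0.02941, 0.05882, 0.35294 (working shown to 5 dp, full precision carried).
Each pᵢ ln pᵢ term: 0.02941×(-3.52636)=-0.10372, 0.02941×(-3.52636)=-0.10372, 0.02941×(-3.52636)=-0.10372, 0.02941×(-3.52636)=-0.10372, 0.32353×(-1.12847)=-0.36509, 0.02941×(-3.52636)=-0.10372, 0.05882×(-2.83321)=-0.16666, 0.02941×(-3.52636)=-0.10372, 0.02941×(-3.52636)=-0.10372, 0.05882×(-2.83321)=-0.16666, 0.35294×(-1.04145)=-0.36757.
Sum = -1.79200, so H' = 1.792.

1.792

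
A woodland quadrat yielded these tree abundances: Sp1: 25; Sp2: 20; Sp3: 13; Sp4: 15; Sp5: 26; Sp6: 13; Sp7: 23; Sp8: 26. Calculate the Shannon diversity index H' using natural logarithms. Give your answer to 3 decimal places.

2.043

Total N = 25+20+13+15+26+13+23+26 = 161, so the proportions are 0.15528, 0.12422, 0.08075, 0.09317, 0.16149, 0.08075, 0.14286, 0.16149 (working shown to 5 dp, full precision carried).
Each pᵢ ln pᵢ term: 0.15528×(-1.86253)=-0.28921, 0.12422×(-2.08567)=-0.25909, 0.08075×(-2.51646)=-0.20319, 0.09317×(-2.37335)=-0.22112, 0.16149×(-1.82331)=-0.29445, 0.08075×(-2.51646)=-0.20319, 0.14286×(-1.94591)=-0.27799, 0.16149×(-1.82331)=-0.29445.
Sum = -2.04269, so H' = 2.043.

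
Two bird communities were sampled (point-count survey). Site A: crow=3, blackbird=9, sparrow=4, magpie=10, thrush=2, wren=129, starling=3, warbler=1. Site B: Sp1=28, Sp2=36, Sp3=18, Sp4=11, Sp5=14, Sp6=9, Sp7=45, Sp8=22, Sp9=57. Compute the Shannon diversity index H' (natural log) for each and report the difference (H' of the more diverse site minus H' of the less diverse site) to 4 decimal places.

1.1963

Site A: N=161, proportions 0.018634, 0.055901, 0.024845, 0.062112, 0.012422, 0.801242, 0.018634, 0.006211, giving H' = 0.837679 (working shown to 6 dp, full precision carried).
Site B: N=240, proportions 0.116667, 0.15, 0.075, 0.045833, 0.058333, 0.0375, 0.1875, 0.091667, 0.2375, giving H' = 2.034012.
Difference = |0.837679 − 2.034012| = 1.196333, i.e. 1.1963 to 4 decimal places.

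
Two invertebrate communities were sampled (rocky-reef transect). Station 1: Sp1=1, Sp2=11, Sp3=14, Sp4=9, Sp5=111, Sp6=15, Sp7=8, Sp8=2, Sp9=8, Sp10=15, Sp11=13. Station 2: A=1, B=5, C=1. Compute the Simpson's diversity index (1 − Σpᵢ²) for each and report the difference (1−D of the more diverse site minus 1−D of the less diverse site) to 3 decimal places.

0.237

Station 1: N=207, proportions 0.00483, 0.05314, 0.06763, 0.04348, 0.53623, 0.07246, 0.03865, 0.00966, 0.03865, 0.07246, 0.0628, giving 1−D = 0.68562 (working shown to 5 dp, full precision carried).
Station 2: N=7, proportions 0.14286, 0.71429, 0.14286, giving 1−D = 0.44898.
Difference = |0.68562 − 0.44898| = 0.23664, i.e. 0.237 to 3 decimal places.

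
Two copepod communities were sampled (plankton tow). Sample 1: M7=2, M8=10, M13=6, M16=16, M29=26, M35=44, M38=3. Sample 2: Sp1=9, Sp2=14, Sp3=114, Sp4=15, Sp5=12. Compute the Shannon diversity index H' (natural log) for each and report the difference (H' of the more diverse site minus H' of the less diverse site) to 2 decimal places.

0.52

Sample 1: N=107, proportions 0.01869, 0.09346, 0.05607, 0.14953, 0.24299, 0.41121, 0.02804, giving H' = 1.55101 (working shown to 5 dp, full precision carried).
Sample 2: N=164, proportions 0.05488, 0.08537, 0.69512, 0.09146, 0.07317, giving H' = 1.03226.
Difference = |1.55101 − 1.03226| = 0.51875, i.e. 0.52 to 2 decimal places.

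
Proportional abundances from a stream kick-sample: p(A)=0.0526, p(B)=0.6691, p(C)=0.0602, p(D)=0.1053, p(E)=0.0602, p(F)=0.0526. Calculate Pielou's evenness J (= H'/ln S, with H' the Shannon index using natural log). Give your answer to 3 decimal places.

H' = −Σ pᵢ ln pᵢ = −((-0.15491) + (-0.26886) + (-0.16917) + (-0.23702) + (-0.16917) + (-0.15491)) = 1.15404 (working shown to 5 dp, full precision carried).
With S = 6 species, ln S = 1.79176, so J = 1.15404/1.79176 = 0.64408, i.e. 0.644 to 3 decimal places.

0.644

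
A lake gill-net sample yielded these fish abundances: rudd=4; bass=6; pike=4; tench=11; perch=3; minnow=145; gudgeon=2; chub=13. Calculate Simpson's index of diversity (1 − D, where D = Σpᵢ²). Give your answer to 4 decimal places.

0.3946

Total N = 4+6+4+11+3+145+2+13 = 188, so the proportions are 0.021277, 0.031915, 0.021277, 0.058511, 0.015957, 0.771277, 0.010638, 0.069149 (working shown to 6 dp, full precision carried).
D = 0.021277² + 0.031915² + 0.021277² + 0.058511² + 0.015957² + 0.771277² + 0.010638² + 0.069149² = 0.000453 + 0.001019 + 0.000453 + 0.003423 + 0.000255 + 0.594868 + 0.000113 + 0.004782 = 0.605364.
So 1 − D = 0.394636, i.e. 0.3946 to 4 decimal places.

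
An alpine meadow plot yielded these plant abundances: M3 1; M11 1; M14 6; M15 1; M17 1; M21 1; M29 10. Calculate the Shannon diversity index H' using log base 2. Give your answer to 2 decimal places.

2.07

Total N = 1+1+6+1+1+1+10 = 21, so the proportions are 0.0476, 0.0476, 0.2857, 0.0476, 0.0476, 0.0476, 0.4762 (working shown to 4 dp, full precision carried).
Each pᵢ log₂ pᵢ term: 0.0476×(-4.3923)=-0.2092, 0.0476×(-4.3923)=-0.2092, 0.2857×(-1.8074)=-0.5164, 0.0476×(-4.3923)=-0.2092, 0.0476×(-4.3923)=-0.2092, 0.0476×(-4.3923)=-0.2092, 0.4762×(-1.0704)=-0.5097.
Sum = -2.0719, so H' = 2.07.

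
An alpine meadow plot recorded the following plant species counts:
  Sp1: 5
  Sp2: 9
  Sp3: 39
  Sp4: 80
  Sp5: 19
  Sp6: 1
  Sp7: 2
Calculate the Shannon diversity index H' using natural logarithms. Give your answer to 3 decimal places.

1.311

Total N = 5+9+39+80+19+1+2 = 155, so the proportions are 0.03226, 0.05806, 0.25161, 0.51613, 0.12258, 0.00645, 0.0129 (working shown to 5 dp, full precision carried).
Each pᵢ ln pᵢ term: 0.03226×(-3.43399)=-0.11077, 0.05806×(-2.84620)=-0.16526, 0.25161×(-1.37986)=-0.34719, 0.51613×(-0.66140)=-0.34137, 0.12258×(-2.09899)=-0.25730, 0.00645×(-5.04343)=-0.03254, 0.0129×(-4.35028)=-0.05613.
Sum = -1.31056, so H' = 1.311.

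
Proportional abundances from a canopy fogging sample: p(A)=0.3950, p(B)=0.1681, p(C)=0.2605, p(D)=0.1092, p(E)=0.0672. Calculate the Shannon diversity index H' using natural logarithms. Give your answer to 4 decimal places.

Each pᵢ ln pᵢ term (working shown to 6 dp, full precision carried): 0.395×(-0.928870)=-0.366903, 0.1681×(-1.783196)=-0.299755, 0.2605×(-1.345152)=-0.350412, 0.1092×(-2.214574)=-0.241832, 0.0672×(-2.700082)=-0.181446.
Sum = -1.440348, so H' = 1.4403.

1.4403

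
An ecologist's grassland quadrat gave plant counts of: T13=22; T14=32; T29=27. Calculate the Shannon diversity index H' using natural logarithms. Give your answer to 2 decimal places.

1.09

Total N = 22+32+27 = 81, so the proportions are 0.2716, 0.3951, 0.3333 (working shown to 4 dp, full precision carried).
Each pᵢ ln pᵢ term: 0.2716×(-1.3034)=-0.3540, 0.3951×(-0.9287)=-0.3669, 0.3333×(-1.0986)=-0.3662.
Sum = -1.0871, so H' = 1.09.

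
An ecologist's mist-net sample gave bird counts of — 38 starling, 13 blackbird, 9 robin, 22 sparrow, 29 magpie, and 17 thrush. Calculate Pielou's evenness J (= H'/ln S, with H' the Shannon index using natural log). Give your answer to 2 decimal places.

Total N = 38+13+9+22+29+17 = 128, so the proportions are 0.2969, 0.1016, 0.0703, 0.1719, 0.2266, 0.1328 (working shown to 4 dp, full precision carried).
H' = −Σ pᵢ ln pᵢ = −((-0.3605) + (-0.2323) + (-0.1867) + (-0.3027) + (-0.3364) + (-0.2681)) = 1.6867.
With S = 6 species, ln S = 1.7918, so J = 1.6867/1.7918 = 0.9413, i.e. 0.94 to 2 decimal places.

0.94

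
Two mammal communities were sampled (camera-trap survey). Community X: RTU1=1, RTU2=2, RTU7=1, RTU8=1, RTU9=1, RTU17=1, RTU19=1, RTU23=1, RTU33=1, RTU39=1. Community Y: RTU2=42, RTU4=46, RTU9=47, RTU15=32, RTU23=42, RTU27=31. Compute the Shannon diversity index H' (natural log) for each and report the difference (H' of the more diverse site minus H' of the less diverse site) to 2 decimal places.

Community X: N=11, proportions 0.0909, 0.1818, 0.0909, 0.0909, 0.0909, 0.0909, 0.0909, 0.0909, 0.0909, 0.0909, giving H' = 2.2719 (working shown to 4 dp, full precision carried).
Community Y: N=240, proportions 0.175, 0.1917, 0.1958, 0.1333, 0.175, 0.1292, giving H' = 1.7790.
Difference = |2.2719 − 1.7790| = 0.4929, i.e. 0.49 to 2 decimal places.

0.49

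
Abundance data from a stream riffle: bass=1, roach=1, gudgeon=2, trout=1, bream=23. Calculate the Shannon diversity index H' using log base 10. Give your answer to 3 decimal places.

0.307

Total N = 1+1+2+1+23 = 28, so the proportions are 0.03571, 0.03571, 0.07143, 0.03571, 0.82143 (working shown to 5 dp, full precision carried).
Each pᵢ log₁₀ pᵢ term: 0.03571×(-1.44716)=-0.05168, 0.03571×(-1.44716)=-0.05168, 0.07143×(-1.14613)=-0.08187, 0.03571×(-1.44716)=-0.05168, 0.82143×(-0.08543)=-0.07017.
Sum = -0.30709, so H' = 0.307.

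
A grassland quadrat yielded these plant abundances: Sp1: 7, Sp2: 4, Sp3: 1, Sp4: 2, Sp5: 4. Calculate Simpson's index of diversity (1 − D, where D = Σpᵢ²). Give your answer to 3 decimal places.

0.735

Total N = 7+4+1+2+4 = 18, so the proportions are 0.38889, 0.22222, 0.05556, 0.11111, 0.22222 (working shown to 5 dp, full precision carried).
D = 0.38889² + 0.22222² + 0.05556² + 0.11111² + 0.22222² = 0.15123 + 0.04938 + 0.00309 + 0.01235 + 0.04938 = 0.26543.
So 1 − D = 0.73457, i.e. 0.735 to 3 decimal places.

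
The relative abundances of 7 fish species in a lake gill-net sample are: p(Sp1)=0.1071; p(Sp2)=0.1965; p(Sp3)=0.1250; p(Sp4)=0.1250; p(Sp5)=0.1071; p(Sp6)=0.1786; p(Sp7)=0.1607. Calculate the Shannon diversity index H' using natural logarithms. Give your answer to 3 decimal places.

1.920

Each pᵢ ln pᵢ term (working shown to 5 dp, full precision carried): 0.1071×(-2.23399)=-0.23926, 0.1965×(-1.62709)=-0.31972, 0.125×(-2.07944)=-0.25993, 0.125×(-2.07944)=-0.25993, 0.1071×(-2.23399)=-0.23926, 0.1786×(-1.72261)=-0.30766, 0.1607×(-1.82822)=-0.29379.
Sum = -1.91956, so H' = 1.920.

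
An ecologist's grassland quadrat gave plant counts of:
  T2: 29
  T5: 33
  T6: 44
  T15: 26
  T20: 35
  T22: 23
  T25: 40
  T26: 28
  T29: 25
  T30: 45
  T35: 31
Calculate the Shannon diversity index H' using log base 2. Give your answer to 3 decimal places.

3.425

Total N = 29+33+44+26+35+23+40+28+25+45+31 = 359, so the proportions are 0.08078, 0.09192, 0.12256, 0.07242, 0.09749, 0.06407, 0.11142, 0.07799, 0.06964, 0.12535, 0.08635 (working shown to 5 dp, full precision carried).
Each pᵢ log₂ pᵢ term: 0.08078×(-3.62986)=-0.29322, 0.09192×(-3.44345)=-0.31653, 0.12256×(-3.02841)=-0.37117, 0.07242×(-3.78740)=-0.27430, 0.09749×(-3.35856)=-0.32744, 0.06407×(-3.96428)=-0.25398, 0.11142×(-3.16591)=-0.35275, 0.07799×(-3.68049)=-0.28706, 0.06964×(-3.84398)=-0.26769, 0.12535×(-2.99599)=-0.37554, 0.08635×(-3.53364)=-0.30513.
Sum = -3.42480, so H' = 3.425.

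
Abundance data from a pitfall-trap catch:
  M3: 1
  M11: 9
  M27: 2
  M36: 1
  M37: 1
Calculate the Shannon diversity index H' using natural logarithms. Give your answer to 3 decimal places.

Total N = 1+9+2+1+1 = 14, so the proportions are 0.07143, 0.64286, 0.14286, 0.07143, 0.07143 (working shown to 5 dp, full precision carried).
Each pᵢ ln pᵢ term: 0.07143×(-2.63906)=-0.18850, 0.64286×(-0.44183)=-0.28404, 0.14286×(-1.94591)=-0.27799, 0.07143×(-2.63906)=-0.18850, 0.07143×(-2.63906)=-0.18850.
Sum = -1.12753, so H' = 1.128.

1.128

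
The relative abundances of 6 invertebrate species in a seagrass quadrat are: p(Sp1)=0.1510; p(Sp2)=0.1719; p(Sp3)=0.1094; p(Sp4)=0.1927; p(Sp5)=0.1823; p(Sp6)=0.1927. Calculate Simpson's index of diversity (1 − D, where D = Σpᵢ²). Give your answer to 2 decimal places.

D = 0.151² + 0.1719² + 0.1094² + 0.1927² + 0.1823² + 0.1927² = 0.0228 + 0.0295 + 0.0120 + 0.0371 + 0.0332 + 0.0371 = 0.1718 (working shown to 4 dp, full precision carried).
So 1 − D = 0.8282, i.e. 0.83 to 2 decimal places.

0.83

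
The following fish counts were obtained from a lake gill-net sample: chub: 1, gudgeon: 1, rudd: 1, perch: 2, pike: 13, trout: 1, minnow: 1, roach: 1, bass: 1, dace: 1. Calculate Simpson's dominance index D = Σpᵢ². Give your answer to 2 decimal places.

Total N = 1+1+1+2+13+1+1+1+1+1 = 23, so the proportions are 0.0435, 0.0435, 0.0435, 0.087, 0.5652, 0.0435, 0.0435, 0.0435, 0.0435, 0.0435 (working shown to 4 dp, full precision carried).
D = 0.0435² + 0.0435² + 0.0435² + 0.087² + 0.5652² + 0.0435² + 0.0435² + 0.0435² + 0.0435² + 0.0435² = 0.0019 + 0.0019 + 0.0019 + 0.0076 + 0.3195 + 0.0019 + 0.0019 + 0.0019 + 0.0019 + 0.0019 = 0.3422.
To 2 decimal places, D = 0.34.

0.34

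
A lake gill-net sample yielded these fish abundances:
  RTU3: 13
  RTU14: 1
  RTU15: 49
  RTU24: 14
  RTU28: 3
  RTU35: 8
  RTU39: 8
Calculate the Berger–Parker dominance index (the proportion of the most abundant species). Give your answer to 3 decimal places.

Total N = 13+1+49+14+3+8+8 = 96, so the proportions are 0.13542, 0.01042, 0.51042, 0.14583, 0.03125, 0.08333, 0.08333 (working shown to 5 dp, full precision carried).
The largest proportion is 0.51042, i.e. d = 0.510 to 3 decimal places.

0.510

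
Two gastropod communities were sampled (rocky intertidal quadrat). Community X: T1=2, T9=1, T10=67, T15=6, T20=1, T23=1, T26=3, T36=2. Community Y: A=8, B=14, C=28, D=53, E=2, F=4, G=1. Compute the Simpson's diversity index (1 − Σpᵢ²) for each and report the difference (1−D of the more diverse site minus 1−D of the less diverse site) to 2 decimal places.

Community X: N=83, proportions 0.0241, 0.01205, 0.80723, 0.07229, 0.01205, 0.01205, 0.03614, 0.0241, giving 1−D = 0.34025 (working shown to 5 dp, full precision carried).
Community Y: N=110, proportions 0.07273, 0.12727, 0.25455, 0.48182, 0.01818, 0.03636, 0.00909, giving 1−D = 0.67983.
Difference = |0.34025 − 0.67983| = 0.33958, i.e. 0.34 to 2 decimal places.

0.34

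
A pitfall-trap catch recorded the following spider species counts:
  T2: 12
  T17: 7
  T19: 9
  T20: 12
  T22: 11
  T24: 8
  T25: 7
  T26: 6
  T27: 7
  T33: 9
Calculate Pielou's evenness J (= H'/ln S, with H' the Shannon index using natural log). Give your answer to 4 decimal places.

Total N = 12+7+9+12+11+8+7+6+7+9 = 88, so the proportions are 0.136364, 0.079545, 0.102273, 0.136364, 0.125, 0.090909, 0.079545, 0.068182, 0.079545, 0.102273 (working shown to 6 dp, full precision carried).
H' = −Σ pᵢ ln pᵢ = −((-0.271695) + (-0.201363) + (-0.233193) + (-0.271695) + (-0.259930) + (-0.217990) + (-0.201363) + (-0.183108) + (-0.201363) + (-0.233193)) = 2.274895.
With S = 10 species, ln S = 2.302585, so J = 2.274895/2.302585 = 0.987974, i.e. 0.9880 to 4 decimal places.

0.9880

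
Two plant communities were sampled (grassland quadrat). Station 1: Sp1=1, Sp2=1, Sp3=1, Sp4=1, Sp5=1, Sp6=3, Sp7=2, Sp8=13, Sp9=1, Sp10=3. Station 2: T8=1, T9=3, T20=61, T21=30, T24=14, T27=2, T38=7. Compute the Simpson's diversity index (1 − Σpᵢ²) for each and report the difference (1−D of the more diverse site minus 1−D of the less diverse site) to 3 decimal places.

0.080

Station 1: N=27, proportions 0.03704, 0.03704, 0.03704, 0.03704, 0.03704, 0.11111, 0.07407, 0.48148, 0.03704, 0.11111, giving 1−D = 0.72977 (working shown to 5 dp, full precision carried).
Station 2: N=118, proportions 0.00847, 0.02542, 0.51695, 0.25424, 0.11864, 0.01695, 0.05932, giving 1−D = 0.64953.
Difference = |0.72977 − 0.64953| = 0.08024, i.e. 0.080 to 3 decimal places.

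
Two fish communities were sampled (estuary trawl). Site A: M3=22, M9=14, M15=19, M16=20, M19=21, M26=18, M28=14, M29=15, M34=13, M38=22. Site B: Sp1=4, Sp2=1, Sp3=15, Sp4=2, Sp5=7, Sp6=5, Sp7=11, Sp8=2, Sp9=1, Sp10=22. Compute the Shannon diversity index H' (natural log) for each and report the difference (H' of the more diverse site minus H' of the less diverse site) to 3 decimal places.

0.393

Site A: N=178, proportions 0.1236, 0.07865, 0.10674, 0.11236, 0.11798, 0.10112, 0.07865, 0.08427, 0.07303, 0.1236, giving H' = 2.28468 (working shown to 5 dp, full precision carried).
Site B: N=70, proportions 0.05714, 0.01429, 0.21429, 0.02857, 0.1, 0.07143, 0.15714, 0.02857, 0.01429, 0.31429, giving H' = 1.89154.
Difference = |2.28468 − 1.89154| = 0.39314, i.e. 0.393 to 3 decimal places.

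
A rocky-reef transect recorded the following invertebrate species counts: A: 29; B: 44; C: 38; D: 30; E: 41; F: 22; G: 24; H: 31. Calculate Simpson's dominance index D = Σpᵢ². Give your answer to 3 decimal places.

0.132

Total N = 29+44+38+30+41+22+24+31 = 259, so the proportions are 0.11197, 0.16988, 0.14672, 0.11583, 0.1583, 0.08494, 0.09266, 0.11969 (working shown to 5 dp, full precision carried).
D = 0.11197² + 0.16988² + 0.14672² + 0.11583² + 0.1583² + 0.08494² + 0.09266² + 0.11969² = 0.01254 + 0.02886 + 0.02153 + 0.01342 + 0.02506 + 0.00722 + 0.00859 + 0.01433 = 0.13153.
To 3 decimal places, D = 0.132.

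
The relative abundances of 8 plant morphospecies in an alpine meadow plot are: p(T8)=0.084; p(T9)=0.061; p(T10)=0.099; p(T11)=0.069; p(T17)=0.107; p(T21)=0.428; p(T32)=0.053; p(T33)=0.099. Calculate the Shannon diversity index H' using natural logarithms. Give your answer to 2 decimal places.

1.78

Each pᵢ ln pᵢ term (working shown to 4 dp, full precision carried): 0.084×(-2.4769)=-0.2081, 0.061×(-2.7969)=-0.1706, 0.099×(-2.3126)=-0.2290, 0.069×(-2.6736)=-0.1845, 0.107×(-2.2349)=-0.2391, 0.428×(-0.8486)=-0.3632, 0.053×(-2.9375)=-0.1557, 0.099×(-2.3126)=-0.2290.
Sum = -1.7791, so H' = 1.78.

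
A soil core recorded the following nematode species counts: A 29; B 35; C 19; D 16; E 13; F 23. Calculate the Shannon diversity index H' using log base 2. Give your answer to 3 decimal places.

2.504

Total N = 29+35+19+16+13+23 = 135, so the proportions are 0.21481, 0.25926, 0.14074, 0.11852, 0.0963, 0.17037 (working shown to 5 dp, full precision carried).
Each pᵢ log₂ pᵢ term: 0.21481×(-2.21883)=-0.47664, 0.25926×(-1.94753)=-0.50492, 0.14074×(-2.82889)=-0.39814, 0.11852×(-3.07682)=-0.36466, 0.0963×(-3.37638)=-0.32513, 0.17037×(-2.55325)=-0.43500.
Sum = -2.50449, so H' = 2.504.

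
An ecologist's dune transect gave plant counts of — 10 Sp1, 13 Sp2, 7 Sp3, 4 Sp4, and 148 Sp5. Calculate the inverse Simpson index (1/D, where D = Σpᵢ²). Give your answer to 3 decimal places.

1.490

Total N = 10+13+7+4+148 = 182, so the proportions are 0.054945, 0.071429, 0.038462, 0.021978, 0.813187 (working shown to 6 dp, full precision carried).
D = 0.054945² + 0.071429² + 0.038462² + 0.021978² + 0.813187² = 0.003019 + 0.005102 + 0.001479 + 0.000483 + 0.661273 = 0.671356.
So 1/D = 1.48952, i.e. 1.490 to 3 decimal places.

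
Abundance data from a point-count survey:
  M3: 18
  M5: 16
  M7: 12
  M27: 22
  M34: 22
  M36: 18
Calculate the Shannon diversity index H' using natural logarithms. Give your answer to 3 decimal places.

Total N = 18+16+12+22+22+18 = 108, so the proportions are 0.16667, 0.14815, 0.11111, 0.2037, 0.2037, 0.16667 (working shown to 5 dp, full precision carried).
Each pᵢ ln pᵢ term: 0.16667×(-1.79176)=-0.29863, 0.14815×(-1.90954)=-0.28290, 0.11111×(-2.19722)=-0.24414, 0.2037×(-1.59109)=-0.32411, 0.2037×(-1.59109)=-0.32411, 0.16667×(-1.79176)=-0.29863.
Sum = -1.77251, so H' = 1.773.

1.773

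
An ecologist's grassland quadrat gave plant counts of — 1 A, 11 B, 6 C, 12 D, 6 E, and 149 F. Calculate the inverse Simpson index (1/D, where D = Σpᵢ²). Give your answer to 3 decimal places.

Total N = 1+11+6+12+6+149 = 185, so the proportions are 0.005405, 0.059459, 0.032432, 0.064865, 0.032432, 0.805405 (working shown to 6 dp, full precision carried).
D = 0.005405² + 0.059459² + 0.032432² + 0.064865² + 0.032432² + 0.805405² = 0.000029 + 0.003535 + 0.001052 + 0.004207 + 0.001052 + 0.648678 = 0.658554.
So 1/D = 1.51848, i.e. 1.518 to 3 decimal places.

1.518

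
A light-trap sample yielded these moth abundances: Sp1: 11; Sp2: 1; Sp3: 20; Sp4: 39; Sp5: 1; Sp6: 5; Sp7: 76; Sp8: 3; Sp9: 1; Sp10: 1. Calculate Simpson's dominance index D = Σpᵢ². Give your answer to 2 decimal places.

0.31

Total N = 11+1+20+39+1+5+76+3+1+1 = 158, so the proportions are 0.0696, 0.0063, 0.1266, 0.2468, 0.0063, 0.0316, 0.481, 0.019, 0.0063, 0.0063 (working shown to 4 dp, full precision carried).
D = 0.0696² + 0.0063² + 0.1266² + 0.2468² + 0.0063² + 0.0316² + 0.481² + 0.019² + 0.0063² + 0.0063² = 0.0048 + 0.0000 + 0.0160 + 0.0609 + 0.0000 + 0.0010 + 0.2314 + 0.0004 + 0.0000 + 0.0000 = 0.3147.
To 2 decimal places, D = 0.31.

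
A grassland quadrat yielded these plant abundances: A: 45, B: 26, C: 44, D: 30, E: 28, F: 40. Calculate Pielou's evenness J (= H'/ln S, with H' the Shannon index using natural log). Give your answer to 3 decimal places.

0.987

Total N = 45+26+44+30+28+40 = 213, so the proportions are 0.21127, 0.12207, 0.20657, 0.14085, 0.13146, 0.18779 (working shown to 5 dp, full precision carried).
H' = −Σ pᵢ ln pᵢ = −((-0.32844) + (-0.25673) + (-0.32579) + (-0.27607) + (-0.26673) + (-0.31407)) = 1.76783.
With S = 6 species, ln S = 1.79176, so J = 1.76783/1.79176 = 0.98664, i.e. 0.987 to 3 decimal places.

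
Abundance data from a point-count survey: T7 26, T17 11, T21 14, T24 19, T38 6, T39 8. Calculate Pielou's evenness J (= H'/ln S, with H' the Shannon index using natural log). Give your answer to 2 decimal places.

0.94

Total N = 26+11+14+19+6+8 = 84, so the proportions are 0.3095, 0.131, 0.1667, 0.2262, 0.0714, 0.0952 (working shown to 4 dp, full precision carried).
H' = −Σ pᵢ ln pᵢ = −((-0.3630) + (-0.2662) + (-0.2986) + (-0.3362) + (-0.1885) + (-0.2239)) = 1.6765.
With S = 6 species, ln S = 1.7918, so J = 1.6765/1.7918 = 0.9357, i.e. 0.94 to 2 decimal places.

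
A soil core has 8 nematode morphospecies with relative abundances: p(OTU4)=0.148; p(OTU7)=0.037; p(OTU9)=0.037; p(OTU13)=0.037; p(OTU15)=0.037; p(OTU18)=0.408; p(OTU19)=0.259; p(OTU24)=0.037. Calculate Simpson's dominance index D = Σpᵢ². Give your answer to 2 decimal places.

0.26

D = 0.148² + 0.037² + 0.037² + 0.037² + 0.037² + 0.408² + 0.259² + 0.037² = 0.0219 + 0.0014 + 0.0014 + 0.0014 + 0.0014 + 0.1665 + 0.0671 + 0.0014 = 0.2623 (working shown to 4 dp, full precision carried).
To 2 decimal places, D = 0.26.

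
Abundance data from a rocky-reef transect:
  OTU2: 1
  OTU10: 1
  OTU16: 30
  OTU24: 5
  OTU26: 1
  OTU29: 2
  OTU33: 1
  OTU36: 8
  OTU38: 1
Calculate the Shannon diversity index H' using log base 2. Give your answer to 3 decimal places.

1.948

Total N = 1+1+30+5+1+2+1+8+1 = 50, so the proportions are 0.02, 0.02, 0.6, 0.1, 0.02, 0.04, 0.02, 0.16, 0.02 (working shown to 5 dp, full precision carried).
Each pᵢ log₂ pᵢ term: 0.02×(-5.64386)=-0.11288, 0.02×(-5.64386)=-0.11288, 0.6×(-0.73697)=-0.44218, 0.1×(-3.32193)=-0.33219, 0.02×(-5.64386)=-0.11288, 0.04×(-4.64386)=-0.18575, 0.02×(-5.64386)=-0.11288, 0.16×(-2.64386)=-0.42302, 0.02×(-5.64386)=-0.11288.
Sum = -1.94753, so H' = 1.948.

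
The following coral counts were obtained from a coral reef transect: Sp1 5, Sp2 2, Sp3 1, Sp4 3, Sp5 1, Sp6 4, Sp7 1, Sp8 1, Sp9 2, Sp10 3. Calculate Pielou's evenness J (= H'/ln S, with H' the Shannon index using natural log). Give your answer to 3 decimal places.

Total N = 5+2+1+3+1+4+1+1+2+3 = 23, so the proportions are 0.21739, 0.08696, 0.04348, 0.13043, 0.04348, 0.17391, 0.04348, 0.04348, 0.08696, 0.13043 (working shown to 5 dp, full precision carried).
H' = −Σ pᵢ ln pᵢ = −((-0.33175) + (-0.21238) + (-0.13633) + (-0.26568) + (-0.13633) + (-0.30421) + (-0.13633) + (-0.13633) + (-0.21238) + (-0.26568)) = 2.13738.
With S = 10 species, ln S = 2.30259, so J = 2.13738/2.30259 = 0.92825, i.e. 0.928 to 3 decimal places.

0.928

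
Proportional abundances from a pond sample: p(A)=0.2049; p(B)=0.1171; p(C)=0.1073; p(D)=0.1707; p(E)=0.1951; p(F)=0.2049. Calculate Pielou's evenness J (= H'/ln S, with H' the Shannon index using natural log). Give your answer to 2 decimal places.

0.98

H' = −Σ pᵢ ln pᵢ = −((-0.3248) + (-0.2511) + (-0.2395) + (-0.3018) + (-0.3188) + (-0.3248)) = 1.7609 (working shown to 4 dp, full precision carried).
With S = 6 species, ln S = 1.7918, so J = 1.7609/1.7918 = 0.9828, i.e. 0.98 to 2 decimal places.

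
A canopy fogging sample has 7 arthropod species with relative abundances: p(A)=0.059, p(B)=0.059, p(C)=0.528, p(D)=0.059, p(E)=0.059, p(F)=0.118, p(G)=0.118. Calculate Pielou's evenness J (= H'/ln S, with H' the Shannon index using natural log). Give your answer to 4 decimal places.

H' = −Σ pᵢ ln pᵢ = −((-0.166983) + (-0.166983) + (-0.337212) + (-0.166983) + (-0.166983) + (-0.252174) + (-0.252174)) = 1.509492 (working shown to 6 dp, full precision carried).
With S = 7 species, ln S = 1.945910, so J = 1.509492/1.945910 = 0.775725, i.e. 0.7757 to 4 decimal places.

0.7757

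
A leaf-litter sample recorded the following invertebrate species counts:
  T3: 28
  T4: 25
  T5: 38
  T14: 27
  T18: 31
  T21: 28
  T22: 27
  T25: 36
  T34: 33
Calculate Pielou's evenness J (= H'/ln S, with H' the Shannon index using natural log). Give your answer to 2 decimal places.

1.00

Total N = 28+25+38+27+31+28+27+36+33 = 273, so the proportions are 0.1026, 0.0916, 0.1392, 0.0989, 0.1136, 0.1026, 0.0989, 0.1319, 0.1209 (working shown to 4 dp, full precision carried).
H' = −Σ pᵢ ln pᵢ = −((-0.2336) + (-0.2189) + (-0.2745) + (-0.2288) + (-0.2470) + (-0.2336) + (-0.2288) + (-0.2672) + (-0.2554)) = 2.1878.
With S = 9 species, ln S = 2.1972, so J = 2.1878/2.1972 = 0.9957, i.e. 1.00 to 2 decimal places.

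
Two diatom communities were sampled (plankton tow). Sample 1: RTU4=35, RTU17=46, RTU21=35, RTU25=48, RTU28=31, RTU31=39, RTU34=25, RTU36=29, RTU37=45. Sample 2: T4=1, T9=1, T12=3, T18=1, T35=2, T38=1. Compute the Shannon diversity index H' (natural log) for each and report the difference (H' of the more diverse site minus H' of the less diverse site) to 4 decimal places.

Sample 1: N=333, proportions 0.105105, 0.138138, 0.105105, 0.144144, 0.093093, 0.117117, 0.075075, 0.087087, 0.135135, giving H' = 2.175814 (working shown to 6 dp, full precision carried).
Sample 2: N=9, proportions 0.111111, 0.111111, 0.333333, 0.111111, 0.222222, 0.111111, giving H' = 1.676988.
Difference = |2.175814 − 1.676988| = 0.498826, i.e. 0.4988 to 4 decimal places.

0.4988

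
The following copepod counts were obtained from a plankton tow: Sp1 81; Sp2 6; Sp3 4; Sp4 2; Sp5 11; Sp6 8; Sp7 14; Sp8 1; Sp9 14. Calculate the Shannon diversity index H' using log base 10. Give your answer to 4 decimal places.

Total N = 81+6+4+2+11+8+14+1+14 = 141, so the proportions are 0.574468, 0.042553, 0.028369, 0.014184, 0.078014, 0.056738, 0.099291, 0.007092, 0.099291 (working shown to 6 dp, full precision carried).
Each pᵢ log₁₀ pᵢ term: 0.574468×(-0.240734)=-0.138294, 0.042553×(-1.371068)=-0.058343, 0.028369×(-1.547159)=-0.043891, 0.014184×(-1.848189)=-0.026215, 0.078014×(-1.107826)=-0.086426, 0.056738×(-1.246129)=-0.070702, 0.099291×(-1.003091)=-0.099598, 0.007092×(-2.149219)=-0.015243, 0.099291×(-1.003091)=-0.099598.
Sum = -0.638310, so H' = 0.6383.

0.6383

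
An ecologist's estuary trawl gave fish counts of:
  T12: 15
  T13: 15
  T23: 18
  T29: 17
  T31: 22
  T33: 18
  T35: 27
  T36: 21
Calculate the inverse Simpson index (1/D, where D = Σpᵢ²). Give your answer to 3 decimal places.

7.698

Total N = 15+15+18+17+22+18+27+21 = 153, so the proportions are 0.0980392, 0.0980392, 0.1176471, 0.1111111, 0.1437908, 0.1176471, 0.1764706, 0.1372549 (working shown to 7 dp, full precision carried).
D = 0.0980392² + 0.0980392² + 0.1176471² + 0.1111111² + 0.1437908² + 0.1176471² + 0.1764706² + 0.1372549² = 0.0096117 + 0.0096117 + 0.0138408 + 0.0123457 + 0.0206758 + 0.0138408 + 0.0311419 + 0.0188389 = 0.1299073.
So 1/D = 7.69780, i.e. 7.698 to 3 decimal places.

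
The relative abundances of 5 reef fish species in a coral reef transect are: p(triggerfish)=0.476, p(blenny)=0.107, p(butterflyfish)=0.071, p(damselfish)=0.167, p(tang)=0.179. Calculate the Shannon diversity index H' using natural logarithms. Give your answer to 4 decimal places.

1.3871

Each pᵢ ln pᵢ term (working shown to 6 dp, full precision carried): 0.476×(-0.742337)=-0.353353, 0.107×(-2.234926)=-0.239137, 0.071×(-2.645075)=-0.187800, 0.167×(-1.789761)=-0.298890, 0.179×(-1.720369)=-0.307946.
Sum = -1.387126, so H' = 1.3871.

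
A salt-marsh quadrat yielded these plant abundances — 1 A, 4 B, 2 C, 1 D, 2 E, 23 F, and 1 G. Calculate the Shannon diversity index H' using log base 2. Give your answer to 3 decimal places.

Total N = 1+4+2+1+2+23+1 = 34, so the proportions are 0.02941, 0.11765, 0.05882, 0.02941, 0.05882, 0.67647, 0.02941 (working shown to 5 dp, full precision carried).
Each pᵢ log₂ pᵢ term: 0.02941×(-5.08746)=-0.14963, 0.11765×(-3.08746)=-0.36323, 0.05882×(-4.08746)=-0.24044, 0.02941×(-5.08746)=-0.14963, 0.05882×(-4.08746)=-0.24044, 0.67647×(-0.56390)=-0.38146, 0.02941×(-5.08746)=-0.14963.
Sum = -1.67447, so H' = 1.674.

1.674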